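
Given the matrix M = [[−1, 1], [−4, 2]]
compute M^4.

M^2 = [[−3, 1], [−4, 0]]
M^3 = [[−1, −1], [4, −4]]
M^4 = [[5, −3], [12, −4]]

[[5, −3], [12, −4]]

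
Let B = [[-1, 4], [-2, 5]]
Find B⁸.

[[-6559, 13120], [-6560, 13121]]

tr B = 4 and det B = 3, so the characteristic polynomial is λ² − (4)λ + (3) with roots 1 and 3.
Eigenvectors give P = [[2, 1], [1, 1]] with P⁻¹ = [[1, -1], [-1, 2]], and B = P·diag(1, 3)·P⁻¹.
Then B⁸ = P·diag(1, 6561)·P⁻¹ = [[2, 6561], [1, 6561]] · [[1, -1], [-1, 2]] = [[-6559, 13120], [-6560, 13121]].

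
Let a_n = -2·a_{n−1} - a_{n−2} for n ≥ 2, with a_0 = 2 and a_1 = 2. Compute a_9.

With companion matrix A = [[-2, -1], [1, 0]], [a_n, a_{n−1}]ᵀ = A·[a_{n−1}, a_{n−2}]ᵀ, so [a_9, a_8]ᵀ = A⁸·[a_1, a_0]ᵀ.
A⁸ = [[9, 8], [-8, -7]], giving [a_9, a_8]ᵀ = [[34], [-30]].

34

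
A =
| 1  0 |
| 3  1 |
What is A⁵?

A = I + N where N = [[0, 0], [3, 0]] is strictly lower-triangular, so N² = 0.
(I + N)⁵ = I + 5·N = [[1, 0], [15, 1]].

[[1, 0], [15, 1]]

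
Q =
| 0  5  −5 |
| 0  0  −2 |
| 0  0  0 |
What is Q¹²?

Q is strictly triangular, hence nilpotent: Q³ = 0, so Q¹² = 0.

[[0, 0, 0], [0, 0, 0], [0, 0, 0]]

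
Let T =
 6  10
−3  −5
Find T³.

[[6, 10], [−3, −5]]

T² = T (a projection; rank 1, trace 1), so T³ = T.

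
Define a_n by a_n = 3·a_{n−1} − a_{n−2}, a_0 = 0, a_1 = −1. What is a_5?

−55

With companion matrix Q = [[3, −1], [1, 0]], [a_n, a_{n−1}]ᵀ = Q·[a_{n−1}, a_{n−2}]ᵀ, so [a_5, a_4]ᵀ = Q⁴·[a_1, a_0]ᵀ.
Q⁴ = [[55, −21], [21, −8]], giving [a_5, a_4]ᵀ = [[−55], [−21]].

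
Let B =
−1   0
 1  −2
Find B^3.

[[−1, 0], [7, −8]]

tr B = −3 and det B = 2, so the characteristic polynomial is λ² − (−3)λ + (2) with roots −2 and −1.
Eigenvectors give P = [[0, −1], [1, −1]] with P⁻¹ = [[−1, 1], [−1, 0]], and B = P·diag(−2, −1)·P⁻¹.
Then B^3 = P·diag(−8, −1)·P⁻¹ = [[0, 1], [−8, 1]] · [[−1, 1], [−1, 0]] = [[−1, 0], [7, −8]].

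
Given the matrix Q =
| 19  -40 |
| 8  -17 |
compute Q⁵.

tr Q = 2 and det Q = -3, so the characteristic polynomial is λ² − (2)λ + (-3) with roots 3 and -1.
Eigenvectors give P = [[-5, -2], [-2, -1]] with P⁻¹ = [[-1, 2], [2, -5]], and Q = P·diag(3, -1)·P⁻¹.
Then Q⁵ = P·diag(243, -1)·P⁻¹ = [[-1215, 2], [-486, 1]] · [[-1, 2], [2, -5]] = [[1219, -2440], [488, -977]].

[[1219, -2440], [488, -977]]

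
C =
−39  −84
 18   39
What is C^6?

tr C = 0 and det C = −9, so the characteristic polynomial is λ² − (0)λ + (−9) with roots −3 and 3.
Eigenvectors give P = [[−7, 2], [3, −1]] with P⁻¹ = [[−1, −2], [−3, −7]], and C = P·diag(−3, 3)·P⁻¹.
Then C^6 = P·diag(729, 729)·P⁻¹ = [[−5103, 1458], [2187, −729]] · [[−1, −2], [−3, −7]] = [[729, 0], [0, 729]].

[[729, 0], [0, 729]]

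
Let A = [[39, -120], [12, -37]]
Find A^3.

tr A = 2 and det A = -3, so the characteristic polynomial is λ² − (2)λ + (-3) with roots 3 and -1.
Eigenvectors give P = [[10, 3], [3, 1]] with P⁻¹ = [[1, -3], [-3, 10]], and A = P·diag(3, -1)·P⁻¹.
Then A^3 = P·diag(27, -1)·P⁻¹ = [[270, -3], [81, -1]] · [[1, -3], [-3, 10]] = [[279, -840], [84, -253]].

[[279, -840], [84, -253]]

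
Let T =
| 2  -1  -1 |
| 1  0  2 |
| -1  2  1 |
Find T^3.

T^2 = [[4, -4, -5], [0, 3, 1], [-1, 3, 6]]
T^3 = [[9, -14, -17], [2, 2, 7], [-5, 13, 13]]

[[9, -14, -17], [2, 2, 7], [-5, 13, 13]]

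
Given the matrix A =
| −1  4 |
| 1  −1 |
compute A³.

[[−13, 28], [7, −13]]

A² = [[5, −8], [−2, 5]]
A³ = [[−13, 28], [7, −13]]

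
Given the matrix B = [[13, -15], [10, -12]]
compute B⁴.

tr B = 1 and det B = -6, so the characteristic polynomial is λ² − (1)λ + (-6) with roots -2 and 3.
Eigenvectors give P = [[1, 3], [1, 2]] with P⁻¹ = [[-2, 3], [1, -1]], and B = P·diag(-2, 3)·P⁻¹.
Then B⁴ = P·diag(16, 81)·P⁻¹ = [[16, 243], [16, 162]] · [[-2, 3], [1, -1]] = [[211, -195], [130, -114]].

[[211, -195], [130, -114]]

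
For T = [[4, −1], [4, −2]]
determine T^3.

T^2 = [[12, −2], [8, 0]]
T^3 = [[40, −8], [32, −8]]

[[40, −8], [32, −8]]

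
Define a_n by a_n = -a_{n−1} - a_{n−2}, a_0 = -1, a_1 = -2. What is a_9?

-1

With companion matrix A = [[-1, -1], [1, 0]], [a_n, a_{n−1}]ᵀ = A·[a_{n−1}, a_{n−2}]ᵀ, so [a_9, a_8]ᵀ = A⁸·[a_1, a_0]ᵀ.
A⁸ = [[0, 1], [-1, -1]], giving [a_9, a_8]ᵀ = [[-1], [3]].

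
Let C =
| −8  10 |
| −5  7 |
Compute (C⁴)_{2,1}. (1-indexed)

tr C = −1 and det C = −6, so the characteristic polynomial is λ² − (−1)λ + (−6) with roots 2 and −3.
Eigenvectors give P = [[−1, 2], [−1, 1]] with P⁻¹ = [[1, −2], [1, −1]], and C = P·diag(2, −3)·P⁻¹.
Then C⁴ = P·diag(16, 81)·P⁻¹ = [[−16, 162], [−16, 81]] · [[1, −2], [1, −1]] = [[146, −130], [65, −49]].

65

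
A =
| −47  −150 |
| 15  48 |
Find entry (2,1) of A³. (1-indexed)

105

tr A = 1 and det A = −6, so the characteristic polynomial is λ² − (1)λ + (−6) with roots 3 and −2.
Eigenvectors give P = [[−3, 10], [1, −3]] with P⁻¹ = [[3, 10], [1, 3]], and A = P·diag(3, −2)·P⁻¹.
Then A³ = P·diag(27, −8)·P⁻¹ = [[−81, −80], [27, 24]] · [[3, 10], [1, 3]] = [[−323, −1050], [105, 342]].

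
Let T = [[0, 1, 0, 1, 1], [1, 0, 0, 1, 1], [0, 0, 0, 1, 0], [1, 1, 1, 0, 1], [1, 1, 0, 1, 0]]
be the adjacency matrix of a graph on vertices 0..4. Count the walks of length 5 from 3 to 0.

72

The number of length-5 walks from vertex 3 to vertex 0 is entry (3,0) of T⁵, where T is the adjacency matrix.
T² = [[3, 2, 1, 2, 2], [2, 3, 1, 2, 2], [1, 1, 1, 0, 1], [2, 2, 0, 4, 2], [2, 2, 1, 2, 3]]
T³ = [[6, 7, 2, 8, 7], [7, 6, 2, 8, 7], [2, 2, 0, 4, 2], [8, 8, 4, 6, 8], [7, 7, 2, 8, 6]]
T⁴ = [[22, 21, 8, 22, 21], [21, 22, 8, 22, 21], [8, 8, 4, 6, 8], [22, 22, 6, 28, 22], [21, 21, 8, 22, 22]]
T⁵ = [[64, 65, 22, 72, 65], [65, 64, 22, 72, 65], [22, 22, 6, 28, 22], [72, 72, 28, 72, 72], [65, 65, 22, 72, 64]]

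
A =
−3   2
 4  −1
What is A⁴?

[[417, −208], [−416, 209]]

A² = [[17, −8], [−16, 9]]
A³ = [[−83, 42], [84, −41]]
A⁴ = [[417, −208], [−416, 209]]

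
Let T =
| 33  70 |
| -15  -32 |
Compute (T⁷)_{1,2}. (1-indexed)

32410

tr T = 1 and det T = -6, so the characteristic polynomial is λ² − (1)λ + (-6) with roots -2 and 3.
Eigenvectors give P = [[-2, 7], [1, -3]] with P⁻¹ = [[3, 7], [1, 2]], and T = P·diag(-2, 3)·P⁻¹.
Then T⁷ = P·diag(-128, 2187)·P⁻¹ = [[256, 15309], [-128, -6561]] · [[3, 7], [1, 2]] = [[16077, 32410], [-6945, -14018]].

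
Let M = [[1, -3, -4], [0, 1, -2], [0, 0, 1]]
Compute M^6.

[[1, -18, 66], [0, 1, -12], [0, 0, 1]]

M = I + N where N = [[0, -3, -4], [0, 0, -2], [0, 0, 0]] is strictly upper-triangular, so N^3 = 0.
(I + N)^6 = I + 6·N + 15·N^2 = [[1, -18, 66], [0, 1, -12], [0, 0, 1]].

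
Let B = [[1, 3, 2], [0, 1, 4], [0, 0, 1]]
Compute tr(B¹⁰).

3

B = I + N where N = [[0, 3, 2], [0, 0, 4], [0, 0, 0]] is strictly upper-triangular, so N³ = 0.
(I + N)¹⁰ = I + 10·N + 45·N² = [[1, 30, 560], [0, 1, 40], [0, 0, 1]].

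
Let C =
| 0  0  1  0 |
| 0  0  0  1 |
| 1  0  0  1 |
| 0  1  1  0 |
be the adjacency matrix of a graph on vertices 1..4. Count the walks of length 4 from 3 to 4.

The number of length-4 walks from vertex 3 to vertex 4 is entry (3,4) of C⁴, where C is the adjacency matrix.
C² = [[1, 0, 0, 1], [0, 1, 1, 0], [0, 1, 2, 0], [1, 0, 0, 2]]
C³ = [[0, 1, 2, 0], [1, 0, 0, 2], [2, 0, 0, 3], [0, 2, 3, 0]]
C⁴ = [[2, 0, 0, 3], [0, 2, 3, 0], [0, 3, 5, 0], [3, 0, 0, 5]]

0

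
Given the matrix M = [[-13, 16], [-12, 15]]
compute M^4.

tr M = 2 and det M = -3, so the characteristic polynomial is λ² − (2)λ + (-3) with roots 3 and -1.
Eigenvectors give P = [[1, 4], [1, 3]] with P⁻¹ = [[-3, 4], [1, -1]], and M = P·diag(3, -1)·P⁻¹.
Then M^4 = P·diag(81, 1)·P⁻¹ = [[81, 4], [81, 3]] · [[-3, 4], [1, -1]] = [[-239, 320], [-240, 321]].

[[-239, 320], [-240, 321]]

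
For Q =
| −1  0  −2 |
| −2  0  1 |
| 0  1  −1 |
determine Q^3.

Q^2 = [[1, −2, 4], [2, 1, 3], [−2, −1, 2]]
Q^3 = [[3, 4, −8], [−4, 3, −6], [4, 2, 1]]

[[3, 4, −8], [−4, 3, −6], [4, 2, 1]]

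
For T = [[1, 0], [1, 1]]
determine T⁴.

T = I + N where N = [[0, 0], [1, 0]] is strictly lower-triangular, so N² = 0.
(I + N)⁴ = I + 4·N = [[1, 0], [4, 1]].

[[1, 0], [4, 1]]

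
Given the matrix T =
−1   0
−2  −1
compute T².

[[1, 0], [4, 1]]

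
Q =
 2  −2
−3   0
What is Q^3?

[[32, −20], [−30, 12]]

Q^2 = [[10, −4], [−6, 6]]
Q^3 = [[32, −20], [−30, 12]]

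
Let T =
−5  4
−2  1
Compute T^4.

tr T = −4 and det T = 3, so the characteristic polynomial is λ² − (−4)λ + (3) with roots −3 and −1.
Eigenvectors give P = [[2, −1], [1, −1]] with P⁻¹ = [[1, −1], [1, −2]], and T = P·diag(−3, −1)·P⁻¹.
Then T^4 = P·diag(81, 1)·P⁻¹ = [[162, −1], [81, −1]] · [[1, −1], [1, −2]] = [[161, −160], [80, −79]].

[[161, −160], [80, −79]]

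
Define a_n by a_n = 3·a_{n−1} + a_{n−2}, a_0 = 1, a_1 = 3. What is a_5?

360

With companion matrix A = [[3, 1], [1, 0]], [a_n, a_{n−1}]ᵀ = A·[a_{n−1}, a_{n−2}]ᵀ, so [a_5, a_4]ᵀ = A^4·[a_1, a_0]ᵀ.
A^4 = [[109, 33], [33, 10]], giving [a_5, a_4]ᵀ = [[360], [109]].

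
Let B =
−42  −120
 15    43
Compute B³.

[[−288, −840], [105, 307]]

tr B = 1 and det B = −6, so the characteristic polynomial is λ² − (1)λ + (−6) with roots 3 and −2.
Eigenvectors give P = [[−8, −3], [3, 1]] with P⁻¹ = [[1, 3], [−3, −8]], and B = P·diag(3, −2)·P⁻¹.
Then B³ = P·diag(27, −8)·P⁻¹ = [[−216, 24], [81, −8]] · [[1, 3], [−3, −8]] = [[−288, −840], [105, 307]].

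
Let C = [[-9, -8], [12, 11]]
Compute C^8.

[[-13119, -13120], [19680, 19681]]

tr C = 2 and det C = -3, so the characteristic polynomial is λ² − (2)λ + (-3) with roots 3 and -1.
Eigenvectors give P = [[-2, -1], [3, 1]] with P⁻¹ = [[1, 1], [-3, -2]], and C = P·diag(3, -1)·P⁻¹.
Then C^8 = P·diag(6561, 1)·P⁻¹ = [[-13122, -1], [19683, 1]] · [[1, 1], [-3, -2]] = [[-13119, -13120], [19680, 19681]].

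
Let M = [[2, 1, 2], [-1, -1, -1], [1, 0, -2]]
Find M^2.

[[5, 1, -1], [-2, 0, 1], [0, 1, 6]]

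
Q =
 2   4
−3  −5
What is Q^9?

tr Q = −3 and det Q = 2, so the characteristic polynomial is λ² − (−3)λ + (2) with roots −2 and −1.
Eigenvectors give P = [[−1, 4], [1, −3]] with P⁻¹ = [[3, 4], [1, 1]], and Q = P·diag(−2, −1)·P⁻¹.
Then Q^9 = P·diag(−512, −1)·P⁻¹ = [[512, −4], [−512, 3]] · [[3, 4], [1, 1]] = [[1532, 2044], [−1533, −2045]].

[[1532, 2044], [−1533, −2045]]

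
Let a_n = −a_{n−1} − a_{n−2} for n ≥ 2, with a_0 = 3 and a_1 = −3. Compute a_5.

0

With companion matrix B = [[−1, −1], [1, 0]], [a_n, a_{n−1}]ᵀ = B·[a_{n−1}, a_{n−2}]ᵀ, so [a_5, a_4]ᵀ = B^4·[a_1, a_0]ᵀ.
B^4 = [[−1, −1], [1, 0]], giving [a_5, a_4]ᵀ = [[0], [−3]].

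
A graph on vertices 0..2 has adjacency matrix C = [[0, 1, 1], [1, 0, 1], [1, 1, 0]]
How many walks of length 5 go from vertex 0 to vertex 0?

10

The number of length-5 walks from vertex 0 to vertex 0 is entry (0,0) of C^5, where C is the adjacency matrix.
C^2 = [[2, 1, 1], [1, 2, 1], [1, 1, 2]]
C^3 = [[2, 3, 3], [3, 2, 3], [3, 3, 2]]
C^4 = [[6, 5, 5], [5, 6, 5], [5, 5, 6]]
C^5 = [[10, 11, 11], [11, 10, 11], [11, 11, 10]]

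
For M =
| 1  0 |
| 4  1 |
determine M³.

[[1, 0], [12, 1]]

M = I + N where N = [[0, 0], [4, 0]] is strictly lower-triangular, so N² = 0.
(I + N)³ = I + 3·N = [[1, 0], [12, 1]].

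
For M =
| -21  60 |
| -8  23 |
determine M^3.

[[-141, 420], [-56, 167]]

tr M = 2 and det M = -3, so the characteristic polynomial is λ² − (2)λ + (-3) with roots 3 and -1.
Eigenvectors give P = [[-5, 3], [-2, 1]] with P⁻¹ = [[1, -3], [2, -5]], and M = P·diag(3, -1)·P⁻¹.
Then M^3 = P·diag(27, -1)·P⁻¹ = [[-135, -3], [-54, -1]] · [[1, -3], [2, -5]] = [[-141, 420], [-56, 167]].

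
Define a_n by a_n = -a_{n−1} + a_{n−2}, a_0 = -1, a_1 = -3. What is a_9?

With companion matrix M = [[-1, 1], [1, 0]], [a_n, a_{n−1}]ᵀ = M·[a_{n−1}, a_{n−2}]ᵀ, so [a_9, a_8]ᵀ = M⁸·[a_1, a_0]ᵀ.
M⁸ = [[34, -21], [-21, 13]], giving [a_9, a_8]ᵀ = [[-81], [50]].

-81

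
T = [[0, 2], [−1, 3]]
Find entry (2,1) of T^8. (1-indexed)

tr T = 3 and det T = 2, so the characteristic polynomial is λ² − (3)λ + (2) with roots 2 and 1.
Eigenvectors give P = [[1, 2], [1, 1]] with P⁻¹ = [[−1, 2], [1, −1]], and T = P·diag(2, 1)·P⁻¹.
Then T^8 = P·diag(256, 1)·P⁻¹ = [[256, 2], [256, 1]] · [[−1, 2], [1, −1]] = [[−254, 510], [−255, 511]].

−255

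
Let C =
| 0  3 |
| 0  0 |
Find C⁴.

[[0, 0], [0, 0]]

C is strictly triangular, hence nilpotent: C² = 0, so C⁴ = 0.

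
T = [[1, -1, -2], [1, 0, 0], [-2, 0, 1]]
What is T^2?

[[4, -1, -4], [1, -1, -2], [-4, 2, 5]]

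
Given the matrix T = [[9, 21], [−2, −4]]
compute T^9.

[[134709, 402591], [−38342, −114514]]

tr T = 5 and det T = 6, so the characteristic polynomial is λ² − (5)λ + (6) with roots 2 and 3.
Eigenvectors give P = [[−3, 7], [1, −2]] with P⁻¹ = [[2, 7], [1, 3]], and T = P·diag(2, 3)·P⁻¹.
Then T^9 = P·diag(512, 19683)·P⁻¹ = [[−1536, 137781], [512, −39366]] · [[2, 7], [1, 3]] = [[134709, 402591], [−38342, −114514]].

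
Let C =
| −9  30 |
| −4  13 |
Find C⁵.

tr C = 4 and det C = 3, so the characteristic polynomial is λ² − (4)λ + (3) with roots 1 and 3.
Eigenvectors give P = [[3, −5], [1, −2]] with P⁻¹ = [[2, −5], [1, −3]], and C = P·diag(1, 3)·P⁻¹.
Then C⁵ = P·diag(1, 243)·P⁻¹ = [[3, −1215], [1, −486]] · [[2, −5], [1, −3]] = [[−1209, 3630], [−484, 1453]].

[[−1209, 3630], [−484, 1453]]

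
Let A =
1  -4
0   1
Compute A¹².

[[1, -48], [0, 1]]

A = I + N where N = [[0, -4], [0, 0]] is strictly upper-triangular, so N² = 0.
(I + N)¹² = I + 12·N = [[1, -48], [0, 1]].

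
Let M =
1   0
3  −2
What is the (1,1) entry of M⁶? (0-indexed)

tr M = −1 and det M = −2, so the characteristic polynomial is λ² − (−1)λ + (−2) with roots −2 and 1.
Eigenvectors give P = [[0, −1], [−1, −1]] with P⁻¹ = [[1, −1], [−1, 0]], and M = P·diag(−2, 1)·P⁻¹.
Then M⁶ = P·diag(64, 1)·P⁻¹ = [[0, −1], [−64, −1]] · [[1, −1], [−1, 0]] = [[1, 0], [−63, 64]].

64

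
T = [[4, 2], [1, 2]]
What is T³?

T² = [[18, 12], [6, 6]]
T³ = [[84, 60], [30, 24]]

[[84, 60], [30, 24]]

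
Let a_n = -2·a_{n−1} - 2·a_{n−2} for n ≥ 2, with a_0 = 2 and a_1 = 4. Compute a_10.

With companion matrix Q = [[-2, -2], [1, 0]], [a_n, a_{n−1}]ᵀ = Q·[a_{n−1}, a_{n−2}]ᵀ, so [a_10, a_9]ᵀ = Q⁹·[a_1, a_0]ᵀ.
Q⁹ = [[-32, -32], [16, 0]], giving [a_10, a_9]ᵀ = [[-192], [64]].

-192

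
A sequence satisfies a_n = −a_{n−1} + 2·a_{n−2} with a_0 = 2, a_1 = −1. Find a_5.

−31

With companion matrix M = [[−1, 2], [1, 0]], [a_n, a_{n−1}]ᵀ = M·[a_{n−1}, a_{n−2}]ᵀ, so [a_5, a_4]ᵀ = M⁴·[a_1, a_0]ᵀ.
M⁴ = [[11, −10], [−5, 6]], giving [a_5, a_4]ᵀ = [[−31], [17]].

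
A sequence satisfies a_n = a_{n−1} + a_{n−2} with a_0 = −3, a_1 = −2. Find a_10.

−212

With companion matrix Q = [[1, 1], [1, 0]], [a_n, a_{n−1}]ᵀ = Q·[a_{n−1}, a_{n−2}]ᵀ, so [a_10, a_9]ᵀ = Q⁹·[a_1, a_0]ᵀ.
Q⁹ = [[55, 34], [34, 21]], giving [a_10, a_9]ᵀ = [[−212], [−131]].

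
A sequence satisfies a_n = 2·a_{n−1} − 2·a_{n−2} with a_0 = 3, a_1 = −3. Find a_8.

With companion matrix Q = [[2, −2], [1, 0]], [a_n, a_{n−1}]ᵀ = Q·[a_{n−1}, a_{n−2}]ᵀ, so [a_8, a_7]ᵀ = Q⁷·[a_1, a_0]ᵀ.
Q⁷ = [[0, 16], [−8, 16]], giving [a_8, a_7]ᵀ = [[48], [72]].

48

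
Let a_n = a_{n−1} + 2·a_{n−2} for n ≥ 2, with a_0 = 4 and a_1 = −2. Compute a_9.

338

With companion matrix T = [[1, 2], [1, 0]], [a_n, a_{n−1}]ᵀ = T·[a_{n−1}, a_{n−2}]ᵀ, so [a_9, a_8]ᵀ = T⁸·[a_1, a_0]ᵀ.
T⁸ = [[171, 170], [85, 86]], giving [a_9, a_8]ᵀ = [[338], [174]].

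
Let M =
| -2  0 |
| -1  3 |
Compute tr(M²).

13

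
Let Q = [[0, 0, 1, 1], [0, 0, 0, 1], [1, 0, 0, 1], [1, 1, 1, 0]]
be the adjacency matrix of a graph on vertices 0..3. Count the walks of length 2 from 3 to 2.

1

The number of length-2 walks from vertex 3 to vertex 2 is entry (3,2) of Q², where Q is the adjacency matrix.
Q² = [[2, 1, 1, 1], [1, 1, 1, 0], [1, 1, 2, 1], [1, 0, 1, 3]]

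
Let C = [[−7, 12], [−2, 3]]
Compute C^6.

[[2185, −4368], [728, −1455]]

tr C = −4 and det C = 3, so the characteristic polynomial is λ² − (−4)λ + (3) with roots −3 and −1.
Eigenvectors give P = [[3, 2], [1, 1]] with P⁻¹ = [[1, −2], [−1, 3]], and C = P·diag(−3, −1)·P⁻¹.
Then C^6 = P·diag(729, 1)·P⁻¹ = [[2187, 2], [729, 1]] · [[1, −2], [−1, 3]] = [[2185, −4368], [728, −1455]].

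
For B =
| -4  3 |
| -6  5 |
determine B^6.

[[-62, 63], [-126, 127]]

tr B = 1 and det B = -2, so the characteristic polynomial is λ² − (1)λ + (-2) with roots -1 and 2.
Eigenvectors give P = [[1, -1], [1, -2]] with P⁻¹ = [[2, -1], [1, -1]], and B = P·diag(-1, 2)·P⁻¹.
Then B^6 = P·diag(1, 64)·P⁻¹ = [[1, -64], [1, -128]] · [[2, -1], [1, -1]] = [[-62, 63], [-126, 127]].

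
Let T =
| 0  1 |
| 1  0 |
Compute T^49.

T² = I (check: tr T = 0 and det T = -1), so T^49 = T since 49 is odd.

[[0, 1], [1, 0]]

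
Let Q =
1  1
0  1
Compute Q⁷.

Q = I + N where N = [[0, 1], [0, 0]] is strictly upper-triangular, so N² = 0.
(I + N)⁷ = I + 7·N = [[1, 7], [0, 1]].

[[1, 7], [0, 1]]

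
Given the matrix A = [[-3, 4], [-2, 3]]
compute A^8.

A² = I (check: tr A = 0 and det A = -1), so A^8 = I since 8 is even.

[[1, 0], [0, 1]]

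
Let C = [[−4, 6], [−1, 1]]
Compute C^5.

tr C = −3 and det C = 2, so the characteristic polynomial is λ² − (−3)λ + (2) with roots −2 and −1.
Eigenvectors give P = [[3, 2], [1, 1]] with P⁻¹ = [[1, −2], [−1, 3]], and C = P·diag(−2, −1)·P⁻¹.
Then C^5 = P·diag(−32, −1)·P⁻¹ = [[−96, −2], [−32, −1]] · [[1, −2], [−1, 3]] = [[−94, 186], [−31, 61]].

[[−94, 186], [−31, 61]]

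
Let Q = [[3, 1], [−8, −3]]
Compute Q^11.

Q² = I (check: tr Q = 0 and det Q = −1), so Q^11 = Q since 11 is odd.

[[3, 1], [−8, −3]]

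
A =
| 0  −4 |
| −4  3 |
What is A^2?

[[16, −12], [−12, 25]]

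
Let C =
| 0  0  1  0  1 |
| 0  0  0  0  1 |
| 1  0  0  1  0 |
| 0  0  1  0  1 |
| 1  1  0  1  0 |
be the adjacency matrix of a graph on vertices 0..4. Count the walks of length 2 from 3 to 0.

The number of length-2 walks from vertex 3 to vertex 0 is entry (3,0) of C², where C is the adjacency matrix.
C² = [[2, 1, 0, 2, 0], [1, 1, 0, 1, 0], [0, 0, 2, 0, 2], [2, 1, 0, 2, 0], [0, 0, 2, 0, 3]]

2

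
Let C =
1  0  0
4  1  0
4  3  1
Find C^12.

[[1, 0, 0], [48, 1, 0], [840, 36, 1]]

C = I + N where N = [[0, 0, 0], [4, 0, 0], [4, 3, 0]] is strictly lower-triangular, so N^3 = 0.
(I + N)^12 = I + 12·N + 66·N^2 = [[1, 0, 0], [48, 1, 0], [840, 36, 1]].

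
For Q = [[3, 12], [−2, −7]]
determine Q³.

[[51, 156], [−26, −79]]

tr Q = −4 and det Q = 3, so the characteristic polynomial is λ² − (−4)λ + (3) with roots −1 and −3.
Eigenvectors give P = [[−3, −2], [1, 1]] with P⁻¹ = [[−1, −2], [1, 3]], and Q = P·diag(−1, −3)·P⁻¹.
Then Q³ = P·diag(−1, −27)·P⁻¹ = [[3, 54], [−1, −27]] · [[−1, −2], [1, 3]] = [[51, 156], [−26, −79]].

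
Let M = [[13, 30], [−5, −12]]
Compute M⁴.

tr M = 1 and det M = −6, so the characteristic polynomial is λ² − (1)λ + (−6) with roots −2 and 3.
Eigenvectors give P = [[−2, 3], [1, −1]] with P⁻¹ = [[1, 3], [1, 2]], and M = P·diag(−2, 3)·P⁻¹.
Then M⁴ = P·diag(16, 81)·P⁻¹ = [[−32, 243], [16, −81]] · [[1, 3], [1, 2]] = [[211, 390], [−65, −114]].

[[211, 390], [−65, −114]]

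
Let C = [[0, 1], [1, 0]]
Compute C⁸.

C² = I (check: tr C = 0 and det C = −1), so C⁸ = I since 8 is even.

[[1, 0], [0, 1]]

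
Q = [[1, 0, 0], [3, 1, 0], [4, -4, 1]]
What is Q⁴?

[[1, 0, 0], [12, 1, 0], [-56, -16, 1]]

Q = I + N where N = [[0, 0, 0], [3, 0, 0], [4, -4, 0]] is strictly lower-triangular, so N³ = 0.
(I + N)⁴ = I + 4·N + 6·N² = [[1, 0, 0], [12, 1, 0], [-56, -16, 1]].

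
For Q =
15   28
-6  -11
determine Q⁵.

[[1695, 3388], [-726, -1451]]

tr Q = 4 and det Q = 3, so the characteristic polynomial is λ² − (4)λ + (3) with roots 3 and 1.
Eigenvectors give P = [[7, -2], [-3, 1]] with P⁻¹ = [[1, 2], [3, 7]], and Q = P·diag(3, 1)·P⁻¹.
Then Q⁵ = P·diag(243, 1)·P⁻¹ = [[1701, -2], [-729, 1]] · [[1, 2], [3, 7]] = [[1695, 3388], [-726, -1451]].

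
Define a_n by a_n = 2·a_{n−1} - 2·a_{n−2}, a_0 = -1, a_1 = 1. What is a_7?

With companion matrix C = [[2, -2], [1, 0]], [a_n, a_{n−1}]ᵀ = C·[a_{n−1}, a_{n−2}]ᵀ, so [a_7, a_6]ᵀ = C^6·[a_1, a_0]ᵀ.
C^6 = [[-8, 16], [-8, 8]], giving [a_7, a_6]ᵀ = [[-24], [-16]].

-24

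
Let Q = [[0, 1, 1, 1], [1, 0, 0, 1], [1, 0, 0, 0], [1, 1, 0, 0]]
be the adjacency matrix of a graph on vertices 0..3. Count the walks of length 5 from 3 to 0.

17

The number of length-5 walks from vertex 3 to vertex 0 is entry (3,0) of Q^5, where Q is the adjacency matrix.
Q^2 = [[3, 1, 0, 1], [1, 2, 1, 1], [0, 1, 1, 1], [1, 1, 1, 2]]
Q^3 = [[2, 4, 3, 4], [4, 2, 1, 3], [3, 1, 0, 1], [4, 3, 1, 2]]
Q^4 = [[11, 6, 2, 6], [6, 7, 4, 6], [2, 4, 3, 4], [6, 6, 4, 7]]
Q^5 = [[14, 17, 11, 17], [17, 12, 6, 13], [11, 6, 2, 6], [17, 13, 6, 12]]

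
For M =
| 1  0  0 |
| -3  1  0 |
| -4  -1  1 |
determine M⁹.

M = I + N where N = [[0, 0, 0], [-3, 0, 0], [-4, -1, 0]] is strictly lower-triangular, so N³ = 0.
(I + N)⁹ = I + 9·N + 36·N² = [[1, 0, 0], [-27, 1, 0], [72, -9, 1]].

[[1, 0, 0], [-27, 1, 0], [72, -9, 1]]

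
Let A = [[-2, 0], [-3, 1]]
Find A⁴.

tr A = -1 and det A = -2, so the characteristic polynomial is λ² − (-1)λ + (-2) with roots 1 and -2.
Eigenvectors give P = [[0, -1], [1, -1]] with P⁻¹ = [[-1, 1], [-1, 0]], and A = P·diag(1, -2)·P⁻¹.
Then A⁴ = P·diag(1, 16)·P⁻¹ = [[0, -16], [1, -16]] · [[-1, 1], [-1, 0]] = [[16, 0], [15, 1]].

[[16, 0], [15, 1]]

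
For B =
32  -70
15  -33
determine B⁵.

[[1682, -3850], [825, -1893]]

tr B = -1 and det B = -6, so the characteristic polynomial is λ² − (-1)λ + (-6) with roots 2 and -3.
Eigenvectors give P = [[-7, -2], [-3, -1]] with P⁻¹ = [[-1, 2], [3, -7]], and B = P·diag(2, -3)·P⁻¹.
Then B⁵ = P·diag(32, -243)·P⁻¹ = [[-224, 486], [-96, 243]] · [[-1, 2], [3, -7]] = [[1682, -3850], [825, -1893]].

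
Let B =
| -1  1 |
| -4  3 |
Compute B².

[[-3, 2], [-8, 5]]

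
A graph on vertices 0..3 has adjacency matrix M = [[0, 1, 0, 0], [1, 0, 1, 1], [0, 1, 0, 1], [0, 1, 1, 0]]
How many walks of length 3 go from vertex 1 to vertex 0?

3

The number of length-3 walks from vertex 1 to vertex 0 is entry (1,0) of M³, where M is the adjacency matrix.
M² = [[1, 0, 1, 1], [0, 3, 1, 1], [1, 1, 2, 1], [1, 1, 1, 2]]
M³ = [[0, 3, 1, 1], [3, 2, 4, 4], [1, 4, 2, 3], [1, 4, 3, 2]]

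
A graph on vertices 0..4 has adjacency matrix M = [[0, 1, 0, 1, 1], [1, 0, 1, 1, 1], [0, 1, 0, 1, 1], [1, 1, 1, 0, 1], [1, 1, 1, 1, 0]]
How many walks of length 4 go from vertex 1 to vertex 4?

The number of length-4 walks from vertex 1 to vertex 4 is entry (1,4) of M⁴, where M is the adjacency matrix.
M² = [[3, 2, 3, 2, 2], [2, 4, 2, 3, 3], [3, 2, 3, 2, 2], [2, 3, 2, 4, 3], [2, 3, 2, 3, 4]]
M³ = [[6, 10, 6, 10, 10], [10, 10, 10, 11, 11], [6, 10, 6, 10, 10], [10, 11, 10, 10, 11], [10, 11, 10, 11, 10]]
M⁴ = [[30, 32, 30, 32, 32], [32, 42, 32, 41, 41], [30, 32, 30, 32, 32], [32, 41, 32, 42, 41], [32, 41, 32, 41, 42]]

41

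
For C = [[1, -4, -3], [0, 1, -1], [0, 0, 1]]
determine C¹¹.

C = I + N where N = [[0, -4, -3], [0, 0, -1], [0, 0, 0]] is strictly upper-triangular, so N³ = 0.
(I + N)¹¹ = I + 11·N + 55·N² = [[1, -44, 187], [0, 1, -11], [0, 0, 1]].

[[1, -44, 187], [0, 1, -11], [0, 0, 1]]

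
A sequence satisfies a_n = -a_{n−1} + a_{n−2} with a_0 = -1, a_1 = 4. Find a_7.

60

With companion matrix C = [[-1, 1], [1, 0]], [a_n, a_{n−1}]ᵀ = C·[a_{n−1}, a_{n−2}]ᵀ, so [a_7, a_6]ᵀ = C⁶·[a_1, a_0]ᵀ.
C⁶ = [[13, -8], [-8, 5]], giving [a_7, a_6]ᵀ = [[60], [-37]].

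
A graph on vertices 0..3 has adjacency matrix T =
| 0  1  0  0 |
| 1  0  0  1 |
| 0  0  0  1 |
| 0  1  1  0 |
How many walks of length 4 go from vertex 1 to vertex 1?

5

The number of length-4 walks from vertex 1 to vertex 1 is entry (1,1) of T⁴, where T is the adjacency matrix.
T² = [[1, 0, 0, 1], [0, 2, 1, 0], [0, 1, 1, 0], [1, 0, 0, 2]]
T³ = [[0, 2, 1, 0], [2, 0, 0, 3], [1, 0, 0, 2], [0, 3, 2, 0]]
T⁴ = [[2, 0, 0, 3], [0, 5, 3, 0], [0, 3, 2, 0], [3, 0, 0, 5]]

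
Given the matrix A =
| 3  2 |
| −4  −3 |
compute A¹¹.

A² = I (check: tr A = 0 and det A = −1), so A¹¹ = A since 11 is odd.

[[3, 2], [−4, −3]]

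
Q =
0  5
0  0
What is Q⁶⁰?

Q is strictly triangular, hence nilpotent: Q² = 0, so Q⁶⁰ = 0.

[[0, 0], [0, 0]]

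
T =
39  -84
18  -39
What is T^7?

tr T = 0 and det T = -9, so the characteristic polynomial is λ² − (0)λ + (-9) with roots -3 and 3.
Eigenvectors give P = [[2, 7], [1, 3]] with P⁻¹ = [[-3, 7], [1, -2]], and T = P·diag(-3, 3)·P⁻¹.
Then T^7 = P·diag(-2187, 2187)·P⁻¹ = [[-4374, 15309], [-2187, 6561]] · [[-3, 7], [1, -2]] = [[28431, -61236], [13122, -28431]].

[[28431, -61236], [13122, -28431]]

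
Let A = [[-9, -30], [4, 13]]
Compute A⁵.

[[-1209, -3630], [484, 1453]]

tr A = 4 and det A = 3, so the characteristic polynomial is λ² − (4)λ + (3) with roots 1 and 3.
Eigenvectors give P = [[-3, -5], [1, 2]] with P⁻¹ = [[-2, -5], [1, 3]], and A = P·diag(1, 3)·P⁻¹.
Then A⁵ = P·diag(1, 243)·P⁻¹ = [[-3, -1215], [1, 486]] · [[-2, -5], [1, 3]] = [[-1209, -3630], [484, 1453]].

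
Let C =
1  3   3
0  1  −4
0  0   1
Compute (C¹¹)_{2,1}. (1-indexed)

0

C = I + N where N = [[0, 3, 3], [0, 0, −4], [0, 0, 0]] is strictly upper-triangular, so N³ = 0.
(I + N)¹¹ = I + 11·N + 55·N² = [[1, 33, −627], [0, 1, −44], [0, 0, 1]].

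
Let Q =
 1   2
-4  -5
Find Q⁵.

tr Q = -4 and det Q = 3, so the characteristic polynomial is λ² − (-4)λ + (3) with roots -1 and -3.
Eigenvectors give P = [[1, -1], [-1, 2]] with P⁻¹ = [[2, 1], [1, 1]], and Q = P·diag(-1, -3)·P⁻¹.
Then Q⁵ = P·diag(-1, -243)·P⁻¹ = [[-1, 243], [1, -486]] · [[2, 1], [1, 1]] = [[241, 242], [-484, -485]].

[[241, 242], [-484, -485]]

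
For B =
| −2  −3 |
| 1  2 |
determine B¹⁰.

B² = I (check: tr B = 0 and det B = −1), so B¹⁰ = I since 10 is even.

[[1, 0], [0, 1]]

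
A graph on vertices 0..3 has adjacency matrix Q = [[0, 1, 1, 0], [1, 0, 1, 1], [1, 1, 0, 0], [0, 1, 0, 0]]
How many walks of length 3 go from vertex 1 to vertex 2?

The number of length-3 walks from vertex 1 to vertex 2 is entry (1,2) of Q^3, where Q is the adjacency matrix.
Q^2 = [[2, 1, 1, 1], [1, 3, 1, 0], [1, 1, 2, 1], [1, 0, 1, 1]]
Q^3 = [[2, 4, 3, 1], [4, 2, 4, 3], [3, 4, 2, 1], [1, 3, 1, 0]]

4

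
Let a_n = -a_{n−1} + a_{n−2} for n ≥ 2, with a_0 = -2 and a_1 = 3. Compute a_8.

-89

With companion matrix M = [[-1, 1], [1, 0]], [a_n, a_{n−1}]ᵀ = M·[a_{n−1}, a_{n−2}]ᵀ, so [a_8, a_7]ᵀ = M⁷·[a_1, a_0]ᵀ.
M⁷ = [[-21, 13], [13, -8]], giving [a_8, a_7]ᵀ = [[-89], [55]].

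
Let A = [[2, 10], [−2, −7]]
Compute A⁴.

[[−244, −650], [130, 341]]

tr A = −5 and det A = 6, so the characteristic polynomial is λ² − (−5)λ + (6) with roots −3 and −2.
Eigenvectors give P = [[−2, 5], [1, −2]] with P⁻¹ = [[2, 5], [1, 2]], and A = P·diag(−3, −2)·P⁻¹.
Then A⁴ = P·diag(81, 16)·P⁻¹ = [[−162, 80], [81, −32]] · [[2, 5], [1, 2]] = [[−244, −650], [130, 341]].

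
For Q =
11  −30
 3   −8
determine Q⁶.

tr Q = 3 and det Q = 2, so the characteristic polynomial is λ² − (3)λ + (2) with roots 2 and 1.
Eigenvectors give P = [[10, 3], [3, 1]] with P⁻¹ = [[1, −3], [−3, 10]], and Q = P·diag(2, 1)·P⁻¹.
Then Q⁶ = P·diag(64, 1)·P⁻¹ = [[640, 3], [192, 1]] · [[1, −3], [−3, 10]] = [[631, −1890], [189, −566]].

[[631, −1890], [189, −566]]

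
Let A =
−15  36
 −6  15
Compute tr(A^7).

0

tr A = 0 and det A = −9, so the characteristic polynomial is λ² − (0)λ + (−9) with roots 3 and −3.
Eigenvectors give P = [[−2, 3], [−1, 1]] with P⁻¹ = [[1, −3], [1, −2]], and A = P·diag(3, −3)·P⁻¹.
Then A^7 = P·diag(2187, −2187)·P⁻¹ = [[−4374, −6561], [−2187, −2187]] · [[1, −3], [1, −2]] = [[−10935, 26244], [−4374, 10935]].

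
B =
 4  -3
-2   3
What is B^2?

[[22, -21], [-14, 15]]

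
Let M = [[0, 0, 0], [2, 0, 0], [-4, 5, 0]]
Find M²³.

[[0, 0, 0], [0, 0, 0], [0, 0, 0]]

M is strictly triangular, hence nilpotent: M³ = 0, so M²³ = 0.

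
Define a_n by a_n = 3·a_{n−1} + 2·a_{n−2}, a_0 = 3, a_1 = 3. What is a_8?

29415

With companion matrix Q = [[3, 2], [1, 0]], [a_n, a_{n−1}]ᵀ = Q·[a_{n−1}, a_{n−2}]ᵀ, so [a_8, a_7]ᵀ = Q⁷·[a_1, a_0]ᵀ.
Q⁷ = [[6279, 3526], [1763, 990]], giving [a_8, a_7]ᵀ = [[29415], [8259]].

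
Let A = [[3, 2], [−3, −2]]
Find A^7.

[[3, 2], [−3, −2]]

A² = A (a projection; rank 1, trace 1), so A^7 = A.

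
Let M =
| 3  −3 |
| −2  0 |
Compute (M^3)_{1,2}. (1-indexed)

M^2 = [[15, −9], [−6, 6]]
M^3 = [[63, −45], [−30, 18]]

−45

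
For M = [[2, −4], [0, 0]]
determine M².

[[4, −8], [0, 0]]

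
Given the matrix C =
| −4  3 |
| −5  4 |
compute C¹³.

C² = I (check: tr C = 0 and det C = −1), so C¹³ = C since 13 is odd.

[[−4, 3], [−5, 4]]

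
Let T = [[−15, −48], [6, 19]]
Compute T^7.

tr T = 4 and det T = 3, so the characteristic polynomial is λ² − (4)λ + (3) with roots 3 and 1.
Eigenvectors give P = [[−8, −3], [3, 1]] with P⁻¹ = [[1, 3], [−3, −8]], and T = P·diag(3, 1)·P⁻¹.
Then T^7 = P·diag(2187, 1)·P⁻¹ = [[−17496, −3], [6561, 1]] · [[1, 3], [−3, −8]] = [[−17487, −52464], [6558, 19675]].

[[−17487, −52464], [6558, 19675]]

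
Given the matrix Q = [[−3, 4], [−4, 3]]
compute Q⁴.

Q² = [[−7, 0], [0, −7]]
Q³ = [[21, −28], [28, −21]]
Q⁴ = [[49, 0], [0, 49]]

[[49, 0], [0, 49]]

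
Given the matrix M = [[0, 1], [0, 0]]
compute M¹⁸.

M is strictly triangular, hence nilpotent: M² = 0, so M¹⁸ = 0.

[[0, 0], [0, 0]]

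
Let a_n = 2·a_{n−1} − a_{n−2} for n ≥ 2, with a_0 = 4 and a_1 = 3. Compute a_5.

With companion matrix A = [[2, −1], [1, 0]], [a_n, a_{n−1}]ᵀ = A·[a_{n−1}, a_{n−2}]ᵀ, so [a_5, a_4]ᵀ = A⁴·[a_1, a_0]ᵀ.
A⁴ = [[5, −4], [4, −3]], giving [a_5, a_4]ᵀ = [[−1], [0]].

−1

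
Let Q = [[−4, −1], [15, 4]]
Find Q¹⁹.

Q² = I (check: tr Q = 0 and det Q = −1), so Q¹⁹ = Q since 19 is odd.

[[−4, −1], [15, 4]]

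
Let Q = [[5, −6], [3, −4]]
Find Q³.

tr Q = 1 and det Q = −2, so the characteristic polynomial is λ² − (1)λ + (−2) with roots −1 and 2.
Eigenvectors give P = [[−1, 2], [−1, 1]] with P⁻¹ = [[1, −2], [1, −1]], and Q = P·diag(−1, 2)·P⁻¹.
Then Q³ = P·diag(−1, 8)·P⁻¹ = [[1, 16], [1, 8]] · [[1, −2], [1, −1]] = [[17, −18], [9, −10]].

[[17, −18], [9, −10]]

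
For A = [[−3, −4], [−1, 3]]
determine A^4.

A^2 = [[13, 0], [0, 13]]
A^3 = [[−39, −52], [−13, 39]]
A^4 = [[169, 0], [0, 169]]

[[169, 0], [0, 169]]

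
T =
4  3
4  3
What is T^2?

[[28, 21], [28, 21]]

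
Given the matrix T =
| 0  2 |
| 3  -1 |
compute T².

[[6, -2], [-3, 7]]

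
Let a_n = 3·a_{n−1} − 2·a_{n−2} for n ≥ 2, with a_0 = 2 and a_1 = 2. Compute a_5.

2

With companion matrix A = [[3, −2], [1, 0]], [a_n, a_{n−1}]ᵀ = A·[a_{n−1}, a_{n−2}]ᵀ, so [a_5, a_4]ᵀ = A⁴·[a_1, a_0]ᵀ.
A⁴ = [[31, −30], [15, −14]], giving [a_5, a_4]ᵀ = [[2], [2]].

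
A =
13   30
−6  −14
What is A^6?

tr A = −1 and det A = −2, so the characteristic polynomial is λ² − (−1)λ + (−2) with roots −2 and 1.
Eigenvectors give P = [[−2, 5], [1, −2]] with P⁻¹ = [[2, 5], [1, 2]], and A = P·diag(−2, 1)·P⁻¹.
Then A^6 = P·diag(64, 1)·P⁻¹ = [[−128, 5], [64, −2]] · [[2, 5], [1, 2]] = [[−251, −630], [126, 316]].

[[−251, −630], [126, 316]]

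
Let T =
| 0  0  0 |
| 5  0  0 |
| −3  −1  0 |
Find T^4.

T is strictly triangular, hence nilpotent: T^3 = 0, so T^4 = 0.

[[0, 0, 0], [0, 0, 0], [0, 0, 0]]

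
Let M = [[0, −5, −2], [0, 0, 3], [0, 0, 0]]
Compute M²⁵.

M is strictly triangular, hence nilpotent: M³ = 0, so M²⁵ = 0.

[[0, 0, 0], [0, 0, 0], [0, 0, 0]]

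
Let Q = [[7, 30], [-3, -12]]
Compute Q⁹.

[[172027, 575130], [-57513, -192222]]

tr Q = -5 and det Q = 6, so the characteristic polynomial is λ² − (-5)λ + (6) with roots -2 and -3.
Eigenvectors give P = [[10, -3], [-3, 1]] with P⁻¹ = [[1, 3], [3, 10]], and Q = P·diag(-2, -3)·P⁻¹.
Then Q⁹ = P·diag(-512, -19683)·P⁻¹ = [[-5120, 59049], [1536, -19683]] · [[1, 3], [3, 10]] = [[172027, 575130], [-57513, -192222]].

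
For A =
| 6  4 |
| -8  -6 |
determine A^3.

[[24, 16], [-32, -24]]

tr A = 0 and det A = -4, so the characteristic polynomial is λ² − (0)λ + (-4) with roots -2 and 2.
Eigenvectors give P = [[-1, -1], [2, 1]] with P⁻¹ = [[1, 1], [-2, -1]], and A = P·diag(-2, 2)·P⁻¹.
Then A^3 = P·diag(-8, 8)·P⁻¹ = [[8, -8], [-16, 8]] · [[1, 1], [-2, -1]] = [[24, 16], [-32, -24]].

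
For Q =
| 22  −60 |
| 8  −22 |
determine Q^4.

tr Q = 0 and det Q = −4, so the characteristic polynomial is λ² − (0)λ + (−4) with roots −2 and 2.
Eigenvectors give P = [[−5, 3], [−2, 1]] with P⁻¹ = [[1, −3], [2, −5]], and Q = P·diag(−2, 2)·P⁻¹.
Then Q^4 = P·diag(16, 16)·P⁻¹ = [[−80, 48], [−32, 16]] · [[1, −3], [2, −5]] = [[16, 0], [0, 16]].

[[16, 0], [0, 16]]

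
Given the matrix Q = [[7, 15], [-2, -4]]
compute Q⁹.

[[3067, 7665], [-1022, -2554]]

tr Q = 3 and det Q = 2, so the characteristic polynomial is λ² − (3)λ + (2) with roots 1 and 2.
Eigenvectors give P = [[-5, -3], [2, 1]] with P⁻¹ = [[1, 3], [-2, -5]], and Q = P·diag(1, 2)·P⁻¹.
Then Q⁹ = P·diag(1, 512)·P⁻¹ = [[-5, -1536], [2, 512]] · [[1, 3], [-2, -5]] = [[3067, 7665], [-1022, -2554]].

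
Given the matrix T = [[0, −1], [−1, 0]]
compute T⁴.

[[1, 0], [0, 1]]

T² = I (check: tr T = 0 and det T = −1), so T⁴ = I since 4 is even.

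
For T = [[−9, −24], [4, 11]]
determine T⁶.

tr T = 2 and det T = −3, so the characteristic polynomial is λ² − (2)λ + (−3) with roots 3 and −1.
Eigenvectors give P = [[−2, 3], [1, −1]] with P⁻¹ = [[1, 3], [1, 2]], and T = P·diag(3, −1)·P⁻¹.
Then T⁶ = P·diag(729, 1)·P⁻¹ = [[−1458, 3], [729, −1]] · [[1, 3], [1, 2]] = [[−1455, −4368], [728, 2185]].

[[−1455, −4368], [728, 2185]]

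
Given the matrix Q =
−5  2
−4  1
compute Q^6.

[[1457, −728], [1456, −727]]

tr Q = −4 and det Q = 3, so the characteristic polynomial is λ² − (−4)λ + (3) with roots −1 and −3.
Eigenvectors give P = [[−1, 1], [−2, 1]] with P⁻¹ = [[1, −1], [2, −1]], and Q = P·diag(−1, −3)·P⁻¹.
Then Q^6 = P·diag(1, 729)·P⁻¹ = [[−1, 729], [−2, 729]] · [[1, −1], [2, −1]] = [[1457, −728], [1456, −727]].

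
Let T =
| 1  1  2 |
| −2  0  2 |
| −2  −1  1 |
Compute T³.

[[−15, −11, −6], [6, −4, −22], [14, 3, −15]]

T² = [[−5, −1, 6], [−6, −4, −2], [−2, −3, −5]]
T³ = [[−15, −11, −6], [6, −4, −22], [14, 3, −15]]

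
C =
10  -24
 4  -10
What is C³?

tr C = 0 and det C = -4, so the characteristic polynomial is λ² − (0)λ + (-4) with roots 2 and -2.
Eigenvectors give P = [[3, -2], [1, -1]] with P⁻¹ = [[1, -2], [1, -3]], and C = P·diag(2, -2)·P⁻¹.
Then C³ = P·diag(8, -8)·P⁻¹ = [[24, 16], [8, 8]] · [[1, -2], [1, -3]] = [[40, -96], [16, -40]].

[[40, -96], [16, -40]]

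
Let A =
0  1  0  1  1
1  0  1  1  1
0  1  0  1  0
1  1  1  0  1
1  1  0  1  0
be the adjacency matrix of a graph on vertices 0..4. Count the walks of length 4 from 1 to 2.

17

The number of length-4 walks from vertex 1 to vertex 2 is entry (1,2) of A⁴, where A is the adjacency matrix.
A² = [[3, 2, 2, 2, 2], [2, 4, 1, 3, 2], [2, 1, 2, 1, 2], [2, 3, 1, 4, 2], [2, 2, 2, 2, 3]]
A³ = [[6, 9, 4, 9, 7], [9, 8, 7, 9, 9], [4, 7, 2, 7, 4], [9, 9, 7, 8, 9], [7, 9, 4, 9, 6]]
A⁴ = [[25, 26, 18, 26, 24], [26, 34, 17, 33, 26], [18, 17, 14, 17, 18], [26, 33, 17, 34, 26], [24, 26, 18, 26, 25]]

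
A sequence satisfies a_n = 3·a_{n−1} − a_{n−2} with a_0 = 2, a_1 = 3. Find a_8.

With companion matrix A = [[3, −1], [1, 0]], [a_n, a_{n−1}]ᵀ = A·[a_{n−1}, a_{n−2}]ᵀ, so [a_8, a_7]ᵀ = A⁷·[a_1, a_0]ᵀ.
A⁷ = [[987, −377], [377, −144]], giving [a_8, a_7]ᵀ = [[2207], [843]].

2207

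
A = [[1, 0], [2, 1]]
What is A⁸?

A = I + N where N = [[0, 0], [2, 0]] is strictly lower-triangular, so N² = 0.
(I + N)⁸ = I + 8·N = [[1, 0], [16, 1]].

[[1, 0], [16, 1]]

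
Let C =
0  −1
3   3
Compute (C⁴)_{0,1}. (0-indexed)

C² = [[−3, −3], [9, 6]]
C³ = [[−9, −6], [18, 9]]
C⁴ = [[−18, −9], [27, 9]]

−9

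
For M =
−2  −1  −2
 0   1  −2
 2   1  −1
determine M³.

[[16, 7, −6], [8, 3, 10], [2, −1, 21]]

M² = [[0, −1, 8], [−4, −1, 0], [−6, −2, −5]]
M³ = [[16, 7, −6], [8, 3, 10], [2, −1, 21]]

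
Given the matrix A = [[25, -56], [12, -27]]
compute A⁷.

tr A = -2 and det A = -3, so the characteristic polynomial is λ² − (-2)λ + (-3) with roots 1 and -3.
Eigenvectors give P = [[7, 2], [3, 1]] with P⁻¹ = [[1, -2], [-3, 7]], and A = P·diag(1, -3)·P⁻¹.
Then A⁷ = P·diag(1, -2187)·P⁻¹ = [[7, -4374], [3, -2187]] · [[1, -2], [-3, 7]] = [[13129, -30632], [6564, -15315]].

[[13129, -30632], [6564, -15315]]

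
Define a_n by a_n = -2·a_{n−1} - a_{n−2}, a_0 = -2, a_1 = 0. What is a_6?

With companion matrix A = [[-2, -1], [1, 0]], [a_n, a_{n−1}]ᵀ = A·[a_{n−1}, a_{n−2}]ᵀ, so [a_6, a_5]ᵀ = A⁵·[a_1, a_0]ᵀ.
A⁵ = [[-6, -5], [5, 4]], giving [a_6, a_5]ᵀ = [[10], [-8]].

10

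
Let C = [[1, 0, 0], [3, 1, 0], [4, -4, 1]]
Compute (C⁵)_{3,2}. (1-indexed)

C = I + N where N = [[0, 0, 0], [3, 0, 0], [4, -4, 0]] is strictly lower-triangular, so N³ = 0.
(I + N)⁵ = I + 5·N + 10·N² = [[1, 0, 0], [15, 1, 0], [-100, -20, 1]].

-20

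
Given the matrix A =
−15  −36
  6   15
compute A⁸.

[[6561, 0], [0, 6561]]

tr A = 0 and det A = −9, so the characteristic polynomial is λ² − (0)λ + (−9) with roots 3 and −3.
Eigenvectors give P = [[−2, 3], [1, −1]] with P⁻¹ = [[1, 3], [1, 2]], and A = P·diag(3, −3)·P⁻¹.
Then A⁸ = P·diag(6561, 6561)·P⁻¹ = [[−13122, 19683], [6561, −6561]] · [[1, 3], [1, 2]] = [[6561, 0], [0, 6561]].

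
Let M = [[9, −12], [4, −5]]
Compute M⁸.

[[26241, −39360], [13120, −19679]]

tr M = 4 and det M = 3, so the characteristic polynomial is λ² − (4)λ + (3) with roots 1 and 3.
Eigenvectors give P = [[3, 2], [2, 1]] with P⁻¹ = [[−1, 2], [2, −3]], and M = P·diag(1, 3)·P⁻¹.
Then M⁸ = P·diag(1, 6561)·P⁻¹ = [[3, 13122], [2, 6561]] · [[−1, 2], [2, −3]] = [[26241, −39360], [13120, −19679]].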